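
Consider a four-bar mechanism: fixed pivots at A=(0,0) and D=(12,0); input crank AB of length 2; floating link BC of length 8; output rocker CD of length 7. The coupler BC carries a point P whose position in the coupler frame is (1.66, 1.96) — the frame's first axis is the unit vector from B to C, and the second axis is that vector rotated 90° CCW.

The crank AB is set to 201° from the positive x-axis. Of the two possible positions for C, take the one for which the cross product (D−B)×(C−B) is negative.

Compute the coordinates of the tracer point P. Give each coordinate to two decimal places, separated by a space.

0.31 0.64

A=(0,0), D=(12.00,0)
B = A + 2.00·(cos201°, sin201°) = (-1.8672, -0.7167)
|BD| = 13.8857
circle(B,8.00) ∩ circle(D,7.00): a=7.4830, h=2.8294
  candidates: C₊=(5.4598,2.4951) cross=39.288; C₋=(5.7519,-3.1561) cross=-39.288
  mode - wants cross < 0 → take C=(5.7519,-3.1561) (cross=-39.288)
ex = (C−B)/|BC| = (0.9524,-0.3049); ey = (0.3049,0.9524)
P = B + 1.66·ex + 1.96·ey = (0.3114,0.6438)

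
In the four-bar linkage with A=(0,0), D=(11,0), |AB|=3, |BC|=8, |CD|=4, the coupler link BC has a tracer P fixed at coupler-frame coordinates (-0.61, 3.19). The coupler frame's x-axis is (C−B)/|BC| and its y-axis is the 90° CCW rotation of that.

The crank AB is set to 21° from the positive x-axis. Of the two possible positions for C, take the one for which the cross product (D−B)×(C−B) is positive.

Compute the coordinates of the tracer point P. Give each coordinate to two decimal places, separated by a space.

A=(0,0), D=(11.00,0)
B = A + 3.00·(cos21°, sin21°) = (2.8007, 1.0751)
|BD| = 8.2694
circle(B,8.00) ∩ circle(D,4.00): a=7.0370, h=3.8054
  candidates: C₊=(10.2727,3.9333) cross=31.468; C₋=(9.2833,-3.6129) cross=-31.468
  mode + wants cross > 0 → take C=(10.2727,3.9333) (cross=31.468)
ex = (C−B)/|BC| = (0.9340,0.3573); ey = (-0.3573,0.9340)
P = B + -0.61·ex + 3.19·ey = (1.0913,3.8366)

1.09 3.84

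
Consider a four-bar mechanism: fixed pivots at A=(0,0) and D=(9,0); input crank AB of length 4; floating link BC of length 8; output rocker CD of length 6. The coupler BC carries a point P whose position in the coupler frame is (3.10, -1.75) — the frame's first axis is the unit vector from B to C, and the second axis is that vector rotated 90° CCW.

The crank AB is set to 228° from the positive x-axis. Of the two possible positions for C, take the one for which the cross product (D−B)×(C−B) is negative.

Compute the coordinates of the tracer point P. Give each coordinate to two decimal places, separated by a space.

0.00 -5.32

A=(0,0), D=(9.00,0)
B = A + 4.00·(cos228°, sin228°) = (-2.6765, -2.9726)
|BD| = 12.0490
circle(B,8.00) ∩ circle(D,6.00): a=7.1864, h=3.5151
  candidates: C₊=(3.4206,2.2068) cross=42.353; C₋=(5.1549,-4.6060) cross=-42.353
  mode - wants cross < 0 → take C=(5.1549,-4.6060) (cross=-42.353)
ex = (C−B)/|BC| = (0.9789,-0.2042); ey = (0.2042,0.9789)
P = B + 3.10·ex + -1.75·ey = (0.0009,-5.3187)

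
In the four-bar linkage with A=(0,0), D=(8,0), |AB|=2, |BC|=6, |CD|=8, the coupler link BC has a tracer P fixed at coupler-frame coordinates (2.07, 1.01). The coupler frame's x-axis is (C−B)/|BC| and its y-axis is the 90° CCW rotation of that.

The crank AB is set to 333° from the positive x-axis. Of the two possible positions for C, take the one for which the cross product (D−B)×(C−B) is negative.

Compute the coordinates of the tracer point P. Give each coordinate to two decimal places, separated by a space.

A=(0,0), D=(8.00,0)
B = A + 2.00·(cos333°, sin333°) = (1.7820, -0.9080)
|BD| = 6.2839
circle(B,6.00) ∩ circle(D,8.00): a=0.9141, h=5.9300
  candidates: C₊=(1.8296,5.0918) cross=37.263; C₋=(3.5433,-6.6436) cross=-37.263
  mode - wants cross < 0 → take C=(3.5433,-6.6436) (cross=-37.263)
ex = (C−B)/|BC| = (0.2936,-0.9559); ey = (0.9559,0.2936)
P = B + 2.07·ex + 1.01·ey = (3.3552,-2.5903)

3.36 -2.59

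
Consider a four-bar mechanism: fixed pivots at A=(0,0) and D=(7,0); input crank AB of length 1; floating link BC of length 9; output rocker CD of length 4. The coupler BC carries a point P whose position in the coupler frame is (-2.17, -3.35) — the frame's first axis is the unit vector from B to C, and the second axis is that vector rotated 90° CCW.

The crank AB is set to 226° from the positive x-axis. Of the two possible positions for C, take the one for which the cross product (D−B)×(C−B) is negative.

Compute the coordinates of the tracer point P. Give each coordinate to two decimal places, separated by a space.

-3.92 -3.07

A=(0,0), D=(7.00,0)
B = A + 1.00·(cos226°, sin226°) = (-0.6947, -0.7193)
|BD| = 7.7282
circle(B,9.00) ∩ circle(D,4.00): a=8.0695, h=3.9854
  candidates: C₊=(6.9688,3.9999) cross=30.800; C₋=(7.7107,-3.9363) cross=-30.800
  mode - wants cross < 0 → take C=(7.7107,-3.9363) (cross=-30.800)
ex = (C−B)/|BC| = (0.9339,-0.3574); ey = (0.3574,0.9339)
P = B + -2.17·ex + -3.35·ey = (-3.9187,-3.0724)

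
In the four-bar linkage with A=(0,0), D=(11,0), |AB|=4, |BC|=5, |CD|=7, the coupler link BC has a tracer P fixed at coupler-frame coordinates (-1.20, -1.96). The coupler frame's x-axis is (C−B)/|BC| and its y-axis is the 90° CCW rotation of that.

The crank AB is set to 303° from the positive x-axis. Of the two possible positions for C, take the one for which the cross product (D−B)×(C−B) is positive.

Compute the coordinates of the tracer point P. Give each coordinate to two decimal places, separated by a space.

3.52 -5.22

A=(0,0), D=(11.00,0)
B = A + 4.00·(cos303°, sin303°) = (2.1786, -3.3547)
|BD| = 9.4378
circle(B,5.00) ∩ circle(D,7.00): a=3.4474, h=3.6215
  candidates: C₊=(4.1136,1.2557) cross=34.179; C₋=(6.6881,-5.5143) cross=-34.179
  mode + wants cross > 0 → take C=(4.1136,1.2557) (cross=34.179)
ex = (C−B)/|BC| = (0.3870,0.9221); ey = (-0.9221,0.3870)
P = B + -1.20·ex + -1.96·ey = (3.5214,-5.2197)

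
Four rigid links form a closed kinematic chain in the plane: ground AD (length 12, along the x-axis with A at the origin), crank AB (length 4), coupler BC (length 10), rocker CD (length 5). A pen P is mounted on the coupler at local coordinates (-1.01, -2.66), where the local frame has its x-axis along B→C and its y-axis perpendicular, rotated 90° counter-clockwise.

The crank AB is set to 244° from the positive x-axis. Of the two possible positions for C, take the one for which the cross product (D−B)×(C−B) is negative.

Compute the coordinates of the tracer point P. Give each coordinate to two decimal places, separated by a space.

-2.68 -6.28

A=(0,0), D=(12.00,0)
B = A + 4.00·(cos244°, sin244°) = (-1.7535, -3.5952)
|BD| = 14.2156
circle(B,10.00) ∩ circle(D,5.00): a=9.7458, h=2.2406
  candidates: C₊=(7.1088,1.0373) cross=31.852; C₋=(8.2421,-3.2982) cross=-31.852
  mode - wants cross < 0 → take C=(8.2421,-3.2982) (cross=-31.852)
ex = (C−B)/|BC| = (0.9996,0.0297); ey = (-0.0297,0.9996)
P = B + -1.01·ex + -2.66·ey = (-2.6840,-6.2840)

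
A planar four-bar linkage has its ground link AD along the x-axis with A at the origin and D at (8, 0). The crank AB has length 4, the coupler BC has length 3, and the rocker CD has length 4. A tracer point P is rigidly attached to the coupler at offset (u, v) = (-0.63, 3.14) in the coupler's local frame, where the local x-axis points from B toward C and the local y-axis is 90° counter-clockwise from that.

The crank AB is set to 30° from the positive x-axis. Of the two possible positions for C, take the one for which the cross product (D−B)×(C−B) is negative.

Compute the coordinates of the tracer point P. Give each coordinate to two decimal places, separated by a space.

A=(0,0), D=(8.00,0)
B = A + 4.00·(cos30°, sin30°) = (3.4641, 2.0000)
|BD| = 4.9573
circle(B,3.00) ∩ circle(D,4.00): a=1.7726, h=2.4203
  candidates: C₊=(6.0625,3.4994) cross=11.998; C₋=(4.1096,-0.9297) cross=-11.998
  mode - wants cross < 0 → take C=(4.1096,-0.9297) (cross=-11.998)
ex = (C−B)/|BC| = (0.2152,-0.9766); ey = (0.9766,0.2152)
P = B + -0.63·ex + 3.14·ey = (6.3950,3.2908)

6.40 3.29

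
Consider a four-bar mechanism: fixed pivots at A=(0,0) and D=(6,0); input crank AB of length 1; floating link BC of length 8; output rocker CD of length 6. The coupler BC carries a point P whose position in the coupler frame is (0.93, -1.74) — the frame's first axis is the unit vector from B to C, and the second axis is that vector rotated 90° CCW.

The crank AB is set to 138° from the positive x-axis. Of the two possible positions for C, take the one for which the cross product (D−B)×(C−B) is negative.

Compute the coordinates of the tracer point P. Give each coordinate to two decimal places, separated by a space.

-1.56 -1.13

A=(0,0), D=(6.00,0)
B = A + 1.00·(cos138°, sin138°) = (-0.7431, 0.6691)
|BD| = 6.7763
circle(B,8.00) ∩ circle(D,6.00): a=5.4542, h=5.8525
  candidates: C₊=(5.2623,5.9545) cross=39.658; C₋=(4.1065,-5.6934) cross=-39.658
  mode - wants cross < 0 → take C=(4.1065,-5.6934) (cross=-39.658)
ex = (C−B)/|BC| = (0.6062,-0.7953); ey = (0.7953,0.6062)
P = B + 0.93·ex + -1.74·ey = (-1.5632,-1.1253)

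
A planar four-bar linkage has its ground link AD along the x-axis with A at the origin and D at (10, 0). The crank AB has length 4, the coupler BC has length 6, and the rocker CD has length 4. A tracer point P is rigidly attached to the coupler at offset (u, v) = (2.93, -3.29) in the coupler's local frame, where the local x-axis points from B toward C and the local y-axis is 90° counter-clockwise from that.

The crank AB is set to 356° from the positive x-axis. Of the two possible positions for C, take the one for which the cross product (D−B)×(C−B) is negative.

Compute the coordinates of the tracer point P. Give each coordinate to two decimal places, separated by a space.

4.41 -4.66

A=(0,0), D=(10.00,0)
B = A + 4.00·(cos356°, sin356°) = (3.9903, -0.2790)
|BD| = 6.0162
circle(B,6.00) ∩ circle(D,4.00): a=4.6703, h=3.7668
  candidates: C₊=(8.4808,3.7003) cross=22.662; C₋=(8.8302,-3.8251) cross=-22.662
  mode - wants cross < 0 → take C=(8.8302,-3.8251) (cross=-22.662)
ex = (C−B)/|BC| = (0.8067,-0.5910); ey = (0.5910,0.8067)
P = B + 2.93·ex + -3.29·ey = (4.4093,-4.6646)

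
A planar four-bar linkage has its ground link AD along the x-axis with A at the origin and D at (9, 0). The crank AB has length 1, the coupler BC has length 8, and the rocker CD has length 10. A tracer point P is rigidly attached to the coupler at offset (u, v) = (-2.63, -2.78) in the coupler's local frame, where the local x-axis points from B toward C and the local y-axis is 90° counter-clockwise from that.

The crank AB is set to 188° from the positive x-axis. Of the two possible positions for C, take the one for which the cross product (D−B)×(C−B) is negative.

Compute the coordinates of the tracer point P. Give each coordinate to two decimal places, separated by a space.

-4.61 1.11

A=(0,0), D=(9.00,0)
B = A + 1.00·(cos188°, sin188°) = (-0.9903, -0.1392)
|BD| = 9.9912
circle(B,8.00) ∩ circle(D,10.00): a=3.1940, h=7.3347
  candidates: C₊=(2.1013,7.2393) cross=73.283; C₋=(2.3056,-7.4287) cross=-73.283
  mode - wants cross < 0 → take C=(2.3056,-7.4287) (cross=-73.283)
ex = (C−B)/|BC| = (0.4120,-0.9112); ey = (0.9112,0.4120)
P = B + -2.63·ex + -2.78·ey = (-4.6069,1.1119)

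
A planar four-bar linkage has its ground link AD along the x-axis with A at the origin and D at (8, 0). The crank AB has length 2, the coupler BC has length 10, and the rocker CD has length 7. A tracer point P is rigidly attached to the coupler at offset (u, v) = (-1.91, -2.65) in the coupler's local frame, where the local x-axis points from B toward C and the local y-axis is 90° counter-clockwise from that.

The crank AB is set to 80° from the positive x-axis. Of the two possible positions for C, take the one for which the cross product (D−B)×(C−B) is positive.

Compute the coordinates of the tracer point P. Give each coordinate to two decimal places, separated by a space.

0.00 -1.28

A=(0,0), D=(8.00,0)
B = A + 2.00·(cos80°, sin80°) = (0.3473, 1.9696)
|BD| = 7.9021
circle(B,10.00) ∩ circle(D,7.00): a=7.1780, h=6.9625
  candidates: C₊=(9.0342,6.9232) cross=55.018; C₋=(5.5634,-6.5622) cross=-55.018
  mode + wants cross > 0 → take C=(9.0342,6.9232) (cross=55.018)
ex = (C−B)/|BC| = (0.8687,0.4954); ey = (-0.4954,0.8687)
P = B + -1.91·ex + -2.65·ey = (0.0008,-1.2785)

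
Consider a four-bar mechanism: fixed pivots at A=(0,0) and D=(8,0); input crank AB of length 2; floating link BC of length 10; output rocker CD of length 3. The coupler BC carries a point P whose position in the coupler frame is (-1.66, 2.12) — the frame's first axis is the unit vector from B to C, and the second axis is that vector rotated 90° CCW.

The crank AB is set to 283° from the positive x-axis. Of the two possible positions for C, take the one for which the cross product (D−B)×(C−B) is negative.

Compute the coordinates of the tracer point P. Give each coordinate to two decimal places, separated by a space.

A=(0,0), D=(8.00,0)
B = A + 2.00·(cos283°, sin283°) = (0.4499, -1.9487)
|BD| = 7.7975
circle(B,10.00) ∩ circle(D,3.00): a=9.7339, h=2.2914
  candidates: C₊=(9.3023,2.7026) cross=17.867; C₋=(10.4476,-1.7347) cross=-17.867
  mode - wants cross < 0 → take C=(10.4476,-1.7347) (cross=-17.867)
ex = (C−B)/|BC| = (0.9998,0.0214); ey = (-0.0214,0.9998)
P = B + -1.66·ex + 2.12·ey = (-1.2551,0.1352)

-1.26 0.14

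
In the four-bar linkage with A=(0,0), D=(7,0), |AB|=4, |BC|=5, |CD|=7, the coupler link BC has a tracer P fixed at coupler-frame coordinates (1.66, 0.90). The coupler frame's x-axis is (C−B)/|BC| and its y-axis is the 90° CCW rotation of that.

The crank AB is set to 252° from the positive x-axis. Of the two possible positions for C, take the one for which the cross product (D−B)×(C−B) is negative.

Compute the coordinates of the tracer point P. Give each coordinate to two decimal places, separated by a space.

0.65 -3.70

A=(0,0), D=(7.00,0)
B = A + 4.00·(cos252°, sin252°) = (-1.2361, -3.8042)
|BD| = 9.0722
circle(B,5.00) ∩ circle(D,7.00): a=3.2134, h=3.8307
  candidates: C₊=(0.0748,1.0209) cross=34.753; C₋=(3.2875,-5.9344) cross=-34.753
  mode - wants cross < 0 → take C=(3.2875,-5.9344) (cross=-34.753)
ex = (C−B)/|BC| = (0.9047,-0.4260); ey = (0.4260,0.9047)
P = B + 1.66·ex + 0.90·ey = (0.6492,-3.6972)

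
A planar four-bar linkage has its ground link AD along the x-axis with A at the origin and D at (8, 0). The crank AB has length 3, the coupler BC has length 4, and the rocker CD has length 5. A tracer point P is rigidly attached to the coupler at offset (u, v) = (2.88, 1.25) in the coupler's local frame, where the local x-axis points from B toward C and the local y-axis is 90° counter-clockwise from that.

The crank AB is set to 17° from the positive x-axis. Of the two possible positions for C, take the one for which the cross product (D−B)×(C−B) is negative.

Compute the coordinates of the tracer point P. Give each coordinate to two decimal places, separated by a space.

A=(0,0), D=(8.00,0)
B = A + 3.00·(cos17°, sin17°) = (2.8689, 0.8771)
|BD| = 5.2055
circle(B,4.00) ∩ circle(D,5.00): a=1.7383, h=3.6025
  candidates: C₊=(5.1894,4.1353) cross=18.753; C₋=(3.9753,-2.9668) cross=-18.753
  mode - wants cross < 0 → take C=(3.9753,-2.9668) (cross=-18.753)
ex = (C−B)/|BC| = (0.2766,-0.9610); ey = (0.9610,0.2766)
P = B + 2.88·ex + 1.25·ey = (4.8668,-1.5448)

4.87 -1.54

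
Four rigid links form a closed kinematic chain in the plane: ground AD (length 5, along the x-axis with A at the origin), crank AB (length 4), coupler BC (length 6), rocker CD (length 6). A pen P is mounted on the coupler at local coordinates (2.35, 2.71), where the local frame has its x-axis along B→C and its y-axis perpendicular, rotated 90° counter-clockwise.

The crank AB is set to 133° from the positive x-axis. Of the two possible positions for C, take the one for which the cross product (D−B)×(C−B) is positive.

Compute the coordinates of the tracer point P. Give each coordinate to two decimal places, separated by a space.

-1.79 6.39

A=(0,0), D=(5.00,0)
B = A + 4.00·(cos133°, sin133°) = (-2.7280, 2.9254)
|BD| = 8.2632
circle(B,6.00) ∩ circle(D,6.00): a=4.1316, h=4.3509
  candidates: C₊=(2.6763,5.5318) cross=35.952; C₋=(-0.4043,-2.6064) cross=-35.952
  mode + wants cross > 0 → take C=(2.6763,5.5318) (cross=35.952)
ex = (C−B)/|BC| = (0.9007,0.4344); ey = (-0.4344,0.9007)
P = B + 2.35·ex + 2.71·ey = (-1.7885,6.3872)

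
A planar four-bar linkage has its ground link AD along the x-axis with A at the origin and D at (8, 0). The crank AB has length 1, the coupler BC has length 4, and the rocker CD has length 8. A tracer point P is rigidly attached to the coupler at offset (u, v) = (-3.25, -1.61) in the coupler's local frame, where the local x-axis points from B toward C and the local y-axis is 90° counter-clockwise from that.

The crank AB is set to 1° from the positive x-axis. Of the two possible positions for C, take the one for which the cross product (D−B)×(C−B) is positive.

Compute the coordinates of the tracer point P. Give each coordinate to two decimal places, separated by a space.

2.54 -3.26

A=(0,0), D=(8.00,0)
B = A + 1.00·(cos1°, sin1°) = (0.9998, 0.0175)
|BD| = 7.0002
circle(B,4.00) ∩ circle(D,8.00): a=0.0716, h=3.9994
  candidates: C₊=(1.0814,4.0166) cross=27.996; C₋=(1.0615,-3.9821) cross=-27.996
  mode + wants cross > 0 → take C=(1.0814,4.0166) (cross=27.996)
ex = (C−B)/|BC| = (0.0204,0.9998); ey = (-0.9998,0.0204)
P = B + -3.25·ex + -1.61·ey = (2.5432,-3.2647)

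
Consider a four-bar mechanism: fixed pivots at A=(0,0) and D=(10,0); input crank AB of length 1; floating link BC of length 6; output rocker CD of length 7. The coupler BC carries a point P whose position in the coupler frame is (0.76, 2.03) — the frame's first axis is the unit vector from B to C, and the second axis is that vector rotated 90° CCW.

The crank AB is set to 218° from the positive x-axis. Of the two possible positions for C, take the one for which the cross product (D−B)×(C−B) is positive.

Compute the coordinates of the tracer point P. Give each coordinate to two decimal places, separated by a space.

-1.51 1.43

A=(0,0), D=(10.00,0)
B = A + 1.00·(cos218°, sin218°) = (-0.7880, -0.6157)
|BD| = 10.8056
circle(B,6.00) ∩ circle(D,7.00): a=4.8012, h=3.5983
  candidates: C₊=(3.8004,3.2504) cross=38.882; C₋=(4.2105,-3.9346) cross=-38.882
  mode + wants cross > 0 → take C=(3.8004,3.2504) (cross=38.882)
ex = (C−B)/|BC| = (0.7647,0.6443); ey = (-0.6443,0.7647)
P = B + 0.76·ex + 2.03·ey = (-1.5148,1.4265)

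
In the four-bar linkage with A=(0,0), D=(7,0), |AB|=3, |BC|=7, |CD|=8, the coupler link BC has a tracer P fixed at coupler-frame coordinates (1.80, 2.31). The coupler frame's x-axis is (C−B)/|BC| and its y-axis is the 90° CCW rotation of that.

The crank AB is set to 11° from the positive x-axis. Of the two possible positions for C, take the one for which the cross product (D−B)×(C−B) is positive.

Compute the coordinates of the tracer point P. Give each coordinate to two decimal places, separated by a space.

0.98 2.74

A=(0,0), D=(7.00,0)
B = A + 3.00·(cos11°, sin11°) = (2.9449, 0.5724)
|BD| = 4.0953
circle(B,7.00) ∩ circle(D,8.00): a=0.2163, h=6.9967
  candidates: C₊=(4.1370,7.4702) cross=28.654; C₋=(2.1811,-6.3858) cross=-28.654
  mode + wants cross > 0 → take C=(4.1370,7.4702) (cross=28.654)
ex = (C−B)/|BC| = (0.1703,0.9854); ey = (-0.9854,0.1703)
P = B + 1.80·ex + 2.31·ey = (0.9752,2.7395)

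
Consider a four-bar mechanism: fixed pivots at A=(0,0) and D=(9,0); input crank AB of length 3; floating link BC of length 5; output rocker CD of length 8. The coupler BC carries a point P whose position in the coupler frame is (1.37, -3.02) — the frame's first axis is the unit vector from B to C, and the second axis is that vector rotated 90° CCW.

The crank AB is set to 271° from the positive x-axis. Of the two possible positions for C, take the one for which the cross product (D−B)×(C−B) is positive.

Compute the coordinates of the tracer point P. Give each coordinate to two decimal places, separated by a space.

3.31 -2.37

A=(0,0), D=(9.00,0)
B = A + 3.00·(cos271°, sin271°) = (0.0524, -2.9995)
|BD| = 9.4370
circle(B,5.00) ∩ circle(D,8.00): a=2.6522, h=4.2386
  candidates: C₊=(1.2198,1.8623) cross=40.000; C₋=(3.9142,-6.1754) cross=-40.000
  mode + wants cross > 0 → take C=(1.2198,1.8623) (cross=40.000)
ex = (C−B)/|BC| = (0.2335,0.9724); ey = (-0.9724,0.2335)
P = B + 1.37·ex + -3.02·ey = (3.3088,-2.3725)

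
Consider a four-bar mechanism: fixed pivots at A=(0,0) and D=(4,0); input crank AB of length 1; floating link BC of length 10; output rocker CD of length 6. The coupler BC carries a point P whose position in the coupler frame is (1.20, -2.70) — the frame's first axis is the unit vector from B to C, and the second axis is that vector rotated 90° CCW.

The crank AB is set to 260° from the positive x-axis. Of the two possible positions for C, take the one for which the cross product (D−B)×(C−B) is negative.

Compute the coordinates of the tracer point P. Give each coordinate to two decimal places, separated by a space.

A=(0,0), D=(4.00,0)
B = A + 1.00·(cos260°, sin260°) = (-0.1736, -0.9848)
|BD| = 4.2883
circle(B,10.00) ∩ circle(D,6.00): a=9.6064, h=2.7781
  candidates: C₊=(8.5380,3.9252) cross=11.913; C₋=(9.8140,-1.4825) cross=-11.913
  mode - wants cross < 0 → take C=(9.8140,-1.4825) (cross=-11.913)
ex = (C−B)/|BC| = (0.9988,-0.0498); ey = (0.0498,0.9988)
P = B + 1.20·ex + -2.70·ey = (0.8905,-3.7412)

0.89 -3.74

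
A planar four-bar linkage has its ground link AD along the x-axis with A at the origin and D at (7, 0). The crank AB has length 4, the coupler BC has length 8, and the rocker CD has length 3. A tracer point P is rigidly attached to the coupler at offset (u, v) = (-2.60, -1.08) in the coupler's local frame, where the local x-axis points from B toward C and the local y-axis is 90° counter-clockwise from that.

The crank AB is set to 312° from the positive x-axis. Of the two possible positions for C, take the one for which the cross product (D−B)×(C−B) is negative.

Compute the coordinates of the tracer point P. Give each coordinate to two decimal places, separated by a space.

0.74 -5.02

A=(0,0), D=(7.00,0)
B = A + 4.00·(cos312°, sin312°) = (2.6765, -2.9726)
|BD| = 5.2468
circle(B,8.00) ∩ circle(D,3.00): a=7.8647, h=1.4651
  candidates: C₊=(8.3272,2.6905) cross=7.687; C₋=(9.9873,0.2759) cross=-7.687
  mode - wants cross < 0 → take C=(9.9873,0.2759) (cross=-7.687)
ex = (C−B)/|BC| = (0.9138,0.4061); ey = (-0.4061,0.9138)
P = B + -2.60·ex + -1.08·ey = (0.7391,-5.0153)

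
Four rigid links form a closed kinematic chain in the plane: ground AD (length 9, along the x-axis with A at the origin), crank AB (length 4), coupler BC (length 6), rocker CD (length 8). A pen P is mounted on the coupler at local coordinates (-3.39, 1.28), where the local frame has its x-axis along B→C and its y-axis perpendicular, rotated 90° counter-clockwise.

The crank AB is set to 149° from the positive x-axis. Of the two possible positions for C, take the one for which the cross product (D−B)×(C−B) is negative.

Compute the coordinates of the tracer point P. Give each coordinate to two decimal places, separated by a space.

A=(0,0), D=(9.00,0)
B = A + 4.00·(cos149°, sin149°) = (-3.4287, 2.0602)
|BD| = 12.5983
circle(B,6.00) ∩ circle(D,8.00): a=5.1879, h=3.0143
  candidates: C₊=(2.1823,4.1855) cross=37.975; C₋=(1.1964,-1.7619) cross=-37.975
  mode - wants cross < 0 → take C=(1.1964,-1.7619) (cross=-37.975)
ex = (C−B)/|BC| = (0.7709,-0.6370); ey = (0.6370,0.7709)
P = B + -3.39·ex + 1.28·ey = (-5.2265,5.2063)

-5.23 5.21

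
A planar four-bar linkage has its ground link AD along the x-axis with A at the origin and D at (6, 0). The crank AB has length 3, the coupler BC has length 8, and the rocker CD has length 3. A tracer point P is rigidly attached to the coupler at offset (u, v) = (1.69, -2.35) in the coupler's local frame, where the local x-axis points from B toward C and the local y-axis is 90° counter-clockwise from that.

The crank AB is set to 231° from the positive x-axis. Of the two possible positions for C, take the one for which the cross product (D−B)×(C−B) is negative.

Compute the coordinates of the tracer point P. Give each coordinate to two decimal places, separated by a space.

-0.40 -4.81

A=(0,0), D=(6.00,0)
B = A + 3.00·(cos231°, sin231°) = (-1.8880, -2.3314)
|BD| = 8.2253
circle(B,8.00) ∩ circle(D,3.00): a=7.4560, h=2.8997
  candidates: C₊=(4.4403,2.5627) cross=23.851; C₋=(6.0842,-2.9988) cross=-23.851
  mode - wants cross < 0 → take C=(6.0842,-2.9988) (cross=-23.851)
ex = (C−B)/|BC| = (0.9965,-0.0834); ey = (0.0834,0.9965)
P = B + 1.69·ex + -2.35·ey = (-0.3999,-4.8142)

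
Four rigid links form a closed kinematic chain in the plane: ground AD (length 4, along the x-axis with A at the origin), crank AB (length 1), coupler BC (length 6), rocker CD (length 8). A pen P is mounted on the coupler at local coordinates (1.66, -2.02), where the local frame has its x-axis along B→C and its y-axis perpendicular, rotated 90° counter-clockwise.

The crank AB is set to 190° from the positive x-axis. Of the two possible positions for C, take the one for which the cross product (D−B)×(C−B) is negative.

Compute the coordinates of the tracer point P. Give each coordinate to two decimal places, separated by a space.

A=(0,0), D=(4.00,0)
B = A + 1.00·(cos190°, sin190°) = (-0.9848, -0.1736)
|BD| = 4.9878
circle(B,6.00) ∩ circle(D,8.00): a=-0.3129, h=5.9918
  candidates: C₊=(-1.5061,5.8037) cross=29.886; C₋=(-1.0889,-6.1727) cross=-29.886
  mode - wants cross < 0 → take C=(-1.0889,-6.1727) (cross=-29.886)
ex = (C−B)/|BC| = (-0.0174,-0.9998); ey = (0.9998,-0.0174)
P = B + 1.66·ex + -2.02·ey = (-3.0333,-1.7983)

-3.03 -1.80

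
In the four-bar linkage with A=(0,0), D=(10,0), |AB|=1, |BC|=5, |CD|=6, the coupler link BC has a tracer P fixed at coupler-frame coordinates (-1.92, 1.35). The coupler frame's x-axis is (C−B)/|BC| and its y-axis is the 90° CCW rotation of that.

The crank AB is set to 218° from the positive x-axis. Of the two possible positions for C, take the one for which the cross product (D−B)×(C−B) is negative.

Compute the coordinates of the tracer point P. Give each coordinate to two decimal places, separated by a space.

-2.49 1.01

A=(0,0), D=(10.00,0)
B = A + 1.00·(cos218°, sin218°) = (-0.7880, -0.6157)
|BD| = 10.8056
circle(B,5.00) ∩ circle(D,6.00): a=4.8938, h=1.0251
  candidates: C₊=(4.0394,0.6866) cross=11.077; C₋=(4.1562,-1.3603) cross=-11.077
  mode - wants cross < 0 → take C=(4.1562,-1.3603) (cross=-11.077)
ex = (C−B)/|BC| = (0.9888,-0.1489); ey = (0.1489,0.9888)
P = B + -1.92·ex + 1.35·ey = (-2.4856,1.0052)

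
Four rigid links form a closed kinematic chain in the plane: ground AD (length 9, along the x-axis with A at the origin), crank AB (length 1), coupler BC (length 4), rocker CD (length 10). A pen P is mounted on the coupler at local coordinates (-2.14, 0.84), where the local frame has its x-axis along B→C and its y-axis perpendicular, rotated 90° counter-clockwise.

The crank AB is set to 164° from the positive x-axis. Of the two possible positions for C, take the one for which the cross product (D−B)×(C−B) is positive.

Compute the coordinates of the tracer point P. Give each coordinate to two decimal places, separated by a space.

A=(0,0), D=(9.00,0)
B = A + 1.00·(cos164°, sin164°) = (-0.9613, 0.2756)
|BD| = 9.9651
circle(B,4.00) ∩ circle(D,10.00): a=0.7678, h=3.9256
  candidates: C₊=(-0.0852,4.1785) cross=39.119; C₋=(-0.3023,-3.6697) cross=-39.119
  mode + wants cross > 0 → take C=(-0.0852,4.1785) (cross=39.119)
ex = (C−B)/|BC| = (0.2190,0.9757); ey = (-0.9757,0.2190)
P = B + -2.14·ex + 0.84·ey = (-2.2496,-1.6284)

-2.25 -1.63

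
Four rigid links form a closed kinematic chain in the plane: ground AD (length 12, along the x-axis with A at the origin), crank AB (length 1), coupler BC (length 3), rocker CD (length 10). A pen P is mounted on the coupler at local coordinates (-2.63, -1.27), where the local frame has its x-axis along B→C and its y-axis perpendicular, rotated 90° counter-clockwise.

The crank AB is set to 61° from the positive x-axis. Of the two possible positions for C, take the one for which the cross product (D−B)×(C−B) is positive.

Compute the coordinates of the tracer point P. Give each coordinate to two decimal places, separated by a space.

A=(0,0), D=(12.00,0)
B = A + 1.00·(cos61°, sin61°) = (0.4848, 0.8746)
|BD| = 11.5484
circle(B,3.00) ∩ circle(D,10.00): a=1.8342, h=2.3739
  candidates: C₊=(2.4936,3.1028) cross=27.415; C₋=(2.1340,-1.6314) cross=-27.415
  mode + wants cross > 0 → take C=(2.4936,3.1028) (cross=27.415)
ex = (C−B)/|BC| = (0.6696,0.7427); ey = (-0.7427,0.6696)
P = B + -2.63·ex + -1.27·ey = (-0.3329,-1.9291)

-0.33 -1.93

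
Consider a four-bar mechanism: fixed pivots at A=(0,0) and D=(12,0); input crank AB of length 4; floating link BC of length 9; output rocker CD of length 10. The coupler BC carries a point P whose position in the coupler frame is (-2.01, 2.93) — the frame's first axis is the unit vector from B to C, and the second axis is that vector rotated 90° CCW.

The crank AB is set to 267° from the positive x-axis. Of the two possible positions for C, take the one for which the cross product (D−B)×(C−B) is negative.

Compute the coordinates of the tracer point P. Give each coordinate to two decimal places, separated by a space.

-0.32 -0.44

A=(0,0), D=(12.00,0)
B = A + 4.00·(cos267°, sin267°) = (-0.2093, -3.9945)
|BD| = 12.8462
circle(B,9.00) ∩ circle(D,10.00): a=5.6836, h=6.9783
  candidates: C₊=(3.0226,4.4052) cross=89.645; C₋=(7.3624,-8.8596) cross=-89.645
  mode - wants cross < 0 → take C=(7.3624,-8.8596) (cross=-89.645)
ex = (C−B)/|BC| = (0.8413,-0.5406); ey = (0.5406,0.8413)
P = B + -2.01·ex + 2.93·ey = (-0.3165,-0.4430)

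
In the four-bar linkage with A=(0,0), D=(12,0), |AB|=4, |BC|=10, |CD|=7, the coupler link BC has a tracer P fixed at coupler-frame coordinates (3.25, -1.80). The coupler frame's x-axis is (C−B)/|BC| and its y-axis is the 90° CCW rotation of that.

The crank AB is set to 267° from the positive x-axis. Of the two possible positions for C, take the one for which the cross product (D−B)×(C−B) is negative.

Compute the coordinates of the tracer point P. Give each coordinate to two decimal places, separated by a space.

A=(0,0), D=(12.00,0)
B = A + 4.00·(cos267°, sin267°) = (-0.2093, -3.9945)
|BD| = 12.8462
circle(B,10.00) ∩ circle(D,7.00): a=8.4081, h=5.4133
  candidates: C₊=(6.0987,3.7649) cross=69.540; C₋=(9.4652,-6.5249) cross=-69.540
  mode - wants cross < 0 → take C=(9.4652,-6.5249) (cross=-69.540)
ex = (C−B)/|BC| = (0.9675,-0.2530); ey = (0.2530,0.9675)
P = B + 3.25·ex + -1.80·ey = (2.4794,-6.5583)

2.48 -6.56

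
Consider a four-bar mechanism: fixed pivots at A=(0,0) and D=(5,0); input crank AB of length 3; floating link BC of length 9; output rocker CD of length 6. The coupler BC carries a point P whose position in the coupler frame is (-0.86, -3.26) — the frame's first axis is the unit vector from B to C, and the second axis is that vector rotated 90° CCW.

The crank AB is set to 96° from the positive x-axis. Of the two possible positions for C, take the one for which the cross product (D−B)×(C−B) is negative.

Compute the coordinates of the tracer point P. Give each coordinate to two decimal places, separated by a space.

A=(0,0), D=(5.00,0)
B = A + 3.00·(cos96°, sin96°) = (-0.3136, 2.9836)
|BD| = 6.0939
circle(B,9.00) ∩ circle(D,6.00): a=6.7392, h=5.9652
  candidates: C₊=(8.4832,4.8854) cross=36.351; C₋=(2.6421,-5.5173) cross=-36.351
  mode - wants cross < 0 → take C=(2.6421,-5.5173) (cross=-36.351)
ex = (C−B)/|BC| = (0.3284,-0.9445); ey = (0.9445,0.3284)
P = B + -0.86·ex + -3.26·ey = (-3.6752,2.7253)

-3.68 2.73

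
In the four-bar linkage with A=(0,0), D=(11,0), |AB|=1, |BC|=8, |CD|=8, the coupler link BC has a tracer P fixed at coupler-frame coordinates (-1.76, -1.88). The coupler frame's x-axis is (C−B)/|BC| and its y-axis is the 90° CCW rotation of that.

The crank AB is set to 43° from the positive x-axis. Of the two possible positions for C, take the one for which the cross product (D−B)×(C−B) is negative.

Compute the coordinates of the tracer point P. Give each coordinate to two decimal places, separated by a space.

-1.83 0.99

A=(0,0), D=(11.00,0)
B = A + 1.00·(cos43°, sin43°) = (0.7314, 0.6820)
|BD| = 10.2913
circle(B,8.00) ∩ circle(D,8.00): a=5.1456, h=6.1256
  candidates: C₊=(6.2716,6.4531) cross=63.040; C₋=(5.4597,-5.7711) cross=-63.040
  mode - wants cross < 0 → take C=(5.4597,-5.7711) (cross=-63.040)
ex = (C−B)/|BC| = (0.5910,-0.8066); ey = (0.8066,0.5910)
P = B + -1.76·ex + -1.88·ey = (-1.8254,0.9905)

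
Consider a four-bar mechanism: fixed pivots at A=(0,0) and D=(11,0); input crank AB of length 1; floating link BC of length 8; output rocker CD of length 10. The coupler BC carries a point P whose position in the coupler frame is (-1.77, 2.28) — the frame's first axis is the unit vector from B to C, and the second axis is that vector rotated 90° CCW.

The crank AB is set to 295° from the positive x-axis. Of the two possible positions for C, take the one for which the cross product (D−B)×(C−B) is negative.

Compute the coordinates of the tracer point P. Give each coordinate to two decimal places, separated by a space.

A=(0,0), D=(11.00,0)
B = A + 1.00·(cos295°, sin295°) = (0.4226, -0.9063)
|BD| = 10.6161
circle(B,8.00) ∩ circle(D,10.00): a=3.6125, h=7.1379
  candidates: C₊=(3.4126,6.5139) cross=75.777; C₋=(4.6313,-7.7097) cross=-75.777
  mode - wants cross < 0 → take C=(4.6313,-7.7097) (cross=-75.777)
ex = (C−B)/|BC| = (0.5261,-0.8504); ey = (0.8504,0.5261)
P = B + -1.77·ex + 2.28·ey = (1.4304,1.7984)

1.43 1.80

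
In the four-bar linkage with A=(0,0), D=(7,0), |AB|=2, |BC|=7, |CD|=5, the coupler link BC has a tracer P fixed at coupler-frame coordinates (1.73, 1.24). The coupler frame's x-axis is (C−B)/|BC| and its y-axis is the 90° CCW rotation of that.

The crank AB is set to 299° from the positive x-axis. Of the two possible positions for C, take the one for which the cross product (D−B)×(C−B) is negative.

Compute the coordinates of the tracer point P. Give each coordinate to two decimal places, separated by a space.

A=(0,0), D=(7.00,0)
B = A + 2.00·(cos299°, sin299°) = (0.9696, -1.7492)
|BD| = 6.2790
circle(B,7.00) ∩ circle(D,5.00): a=5.0506, h=4.8468
  candidates: C₊=(4.4700,4.3127) cross=30.433; C₋=(7.1705,-4.9971) cross=-30.433
  mode - wants cross < 0 → take C=(7.1705,-4.9971) (cross=-30.433)
ex = (C−B)/|BC| = (0.8858,-0.4640); ey = (0.4640,0.8858)
P = B + 1.73·ex + 1.24·ey = (3.0775,-1.4535)

3.08 -1.45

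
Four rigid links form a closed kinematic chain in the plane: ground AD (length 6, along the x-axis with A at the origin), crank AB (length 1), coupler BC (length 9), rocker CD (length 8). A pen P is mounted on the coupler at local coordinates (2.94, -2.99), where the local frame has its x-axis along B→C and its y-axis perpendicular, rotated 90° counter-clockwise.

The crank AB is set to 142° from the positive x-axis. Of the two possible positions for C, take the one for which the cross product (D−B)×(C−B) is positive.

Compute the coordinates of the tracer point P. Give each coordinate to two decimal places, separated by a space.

3.36 1.21

A=(0,0), D=(6.00,0)
B = A + 1.00·(cos142°, sin142°) = (-0.7880, 0.6157)
|BD| = 6.8159
circle(B,9.00) ∩ circle(D,8.00): a=4.6550, h=7.7026
  candidates: C₊=(4.5437,7.8663) cross=52.500; C₋=(3.1522,-7.4760) cross=-52.500
  mode + wants cross > 0 → take C=(4.5437,7.8663) (cross=52.500)
ex = (C−B)/|BC| = (0.5924,0.8056); ey = (-0.8056,0.5924)
P = B + 2.94·ex + -2.99·ey = (3.3625,1.2129)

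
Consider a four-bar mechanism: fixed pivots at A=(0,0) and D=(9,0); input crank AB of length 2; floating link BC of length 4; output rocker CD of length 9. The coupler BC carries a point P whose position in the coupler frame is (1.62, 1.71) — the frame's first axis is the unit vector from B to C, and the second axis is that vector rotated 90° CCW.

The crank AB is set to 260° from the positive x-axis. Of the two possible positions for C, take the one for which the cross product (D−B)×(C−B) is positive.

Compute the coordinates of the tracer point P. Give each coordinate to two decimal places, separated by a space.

-1.81 -0.12

A=(0,0), D=(9.00,0)
B = A + 2.00·(cos260°, sin260°) = (-0.3473, -1.9696)
|BD| = 9.5526
circle(B,4.00) ∩ circle(D,9.00): a=1.3740, h=3.7566
  candidates: C₊=(0.2227,1.9896) cross=35.885; C₋=(1.7718,-5.3622) cross=-35.885
  mode + wants cross > 0 → take C=(0.2227,1.9896) (cross=35.885)
ex = (C−B)/|BC| = (0.1425,0.9898); ey = (-0.9898,0.1425)
P = B + 1.62·ex + 1.71·ey = (-1.8090,-0.1225)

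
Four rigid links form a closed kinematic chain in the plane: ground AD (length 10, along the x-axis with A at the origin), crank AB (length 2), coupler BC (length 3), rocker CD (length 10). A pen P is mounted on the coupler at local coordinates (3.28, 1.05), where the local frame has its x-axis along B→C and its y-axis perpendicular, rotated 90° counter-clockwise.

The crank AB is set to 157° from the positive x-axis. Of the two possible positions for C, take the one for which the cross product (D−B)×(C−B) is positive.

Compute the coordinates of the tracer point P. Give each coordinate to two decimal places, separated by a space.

-0.10 3.75

A=(0,0), D=(10.00,0)
B = A + 2.00·(cos157°, sin157°) = (-1.8410, 0.7815)
|BD| = 11.8668
circle(B,3.00) ∩ circle(D,10.00): a=2.0991, h=2.1433
  candidates: C₊=(0.3947,2.7818) cross=25.434; C₋=(0.1124,-1.4954) cross=-25.434
  mode + wants cross > 0 → take C=(0.3947,2.7818) (cross=25.434)
ex = (C−B)/|BC| = (0.7452,0.6668); ey = (-0.6668,0.7452)
P = B + 3.28·ex + 1.05·ey = (-0.0967,3.7510)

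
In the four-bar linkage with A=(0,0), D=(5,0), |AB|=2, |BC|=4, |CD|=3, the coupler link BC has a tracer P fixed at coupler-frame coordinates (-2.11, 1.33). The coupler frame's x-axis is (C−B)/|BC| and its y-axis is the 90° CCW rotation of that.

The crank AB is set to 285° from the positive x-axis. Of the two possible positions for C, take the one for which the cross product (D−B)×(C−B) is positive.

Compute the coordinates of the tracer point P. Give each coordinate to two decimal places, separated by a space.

A=(0,0), D=(5.00,0)
B = A + 2.00·(cos285°, sin285°) = (0.5176, -1.9319)
|BD| = 4.8809
circle(B,4.00) ∩ circle(D,3.00): a=3.1575, h=2.4556
  candidates: C₊=(2.4454,1.5729) cross=11.986; C₋=(4.3892,-2.9372) cross=-11.986
  mode + wants cross > 0 → take C=(2.4454,1.5729) (cross=11.986)
ex = (C−B)/|BC| = (0.4819,0.8762); ey = (-0.8762,0.4819)
P = B + -2.11·ex + 1.33·ey = (-1.6646,-3.1396)

-1.66 -3.14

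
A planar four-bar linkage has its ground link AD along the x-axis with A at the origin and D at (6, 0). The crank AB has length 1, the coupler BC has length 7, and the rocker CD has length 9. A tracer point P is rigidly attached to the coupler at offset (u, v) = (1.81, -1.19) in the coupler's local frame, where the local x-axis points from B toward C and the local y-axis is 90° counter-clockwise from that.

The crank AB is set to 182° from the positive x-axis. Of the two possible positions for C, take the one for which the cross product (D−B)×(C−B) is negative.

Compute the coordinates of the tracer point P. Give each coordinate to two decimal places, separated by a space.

A=(0,0), D=(6.00,0)
B = A + 1.00·(cos182°, sin182°) = (-0.9994, -0.0349)
|BD| = 6.9995
circle(B,7.00) ∩ circle(D,9.00): a=1.2139, h=6.8940
  candidates: C₊=(0.1801,6.8650) cross=48.254; C₋=(0.2488,-6.9227) cross=-48.254
  mode - wants cross < 0 → take C=(0.2488,-6.9227) (cross=-48.254)
ex = (C−B)/|BC| = (0.1783,-0.9840); ey = (0.9840,0.1783)
P = B + 1.81·ex + -1.19·ey = (-1.8476,-2.0281)

-1.85 -2.03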